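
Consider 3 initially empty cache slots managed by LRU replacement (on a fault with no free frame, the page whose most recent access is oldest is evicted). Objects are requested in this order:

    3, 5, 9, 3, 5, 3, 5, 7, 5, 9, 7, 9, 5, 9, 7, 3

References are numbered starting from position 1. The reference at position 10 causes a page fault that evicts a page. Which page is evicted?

pos 1: 3 → miss, frames (3)
pos 2: 5 → miss, frames (3 5)
pos 3: 9 → miss, frames (3 5 9)
pos 4: 3 → hit
pos 5: 5 → hit
pos 6: 3 → hit
pos 7: 5 → hit
pos 8: 7 → miss, evict 9, frames (3 5 7)
pos 9: 5 → hit
pos 10: 9 → miss, evict 3, frames (7 5 9)
At position 10, page 3 is evicted.

3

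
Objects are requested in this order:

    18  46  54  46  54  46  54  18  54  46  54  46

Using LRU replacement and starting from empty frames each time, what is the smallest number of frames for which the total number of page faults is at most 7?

2

f=1: 12 faults
f=2: 5 faults
f=3: 3 faults
Smallest f with faults ≤ 7 is 2.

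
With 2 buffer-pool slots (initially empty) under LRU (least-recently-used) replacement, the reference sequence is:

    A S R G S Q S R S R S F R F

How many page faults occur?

9

A: miss, frames [A]
S: miss, frames [A, S]
R: miss, evict A, frames [S, R]
G: miss, evict S, frames [R, G]
S: miss, evict R, frames [G, S]
Q: miss, evict G, frames [S, Q]
S: hit
R: miss, evict Q, frames [S, R]
S: hit
R: hit
S: hit
F: miss, evict R, frames [S, F]
R: miss, evict S, frames [F, R]
F: hit
Page faults: 9.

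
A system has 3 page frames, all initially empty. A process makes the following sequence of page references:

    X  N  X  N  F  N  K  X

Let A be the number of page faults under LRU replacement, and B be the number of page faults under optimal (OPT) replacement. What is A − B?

1

Under LRU: F F . . F . F F → 5 faults.
Under OPT: F F . . F . F . → 4 faults.
A − B = 5 − 4 = 1.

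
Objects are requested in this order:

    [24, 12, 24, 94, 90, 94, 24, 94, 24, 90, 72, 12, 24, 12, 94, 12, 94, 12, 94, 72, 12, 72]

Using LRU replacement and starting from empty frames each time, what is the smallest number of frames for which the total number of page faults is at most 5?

f=1: 22 faults
f=2: 12 faults
f=3: 9 faults
f=4: 7 faults
f=5: 5 faults
Smallest f with faults ≤ 5 is 5.

5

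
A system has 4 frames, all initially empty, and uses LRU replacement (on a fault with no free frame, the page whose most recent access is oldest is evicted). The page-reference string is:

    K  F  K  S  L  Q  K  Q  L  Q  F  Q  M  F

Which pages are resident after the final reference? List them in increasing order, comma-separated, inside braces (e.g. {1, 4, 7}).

K → fault, frames (K)
F → fault, frames (K F)
K → hit
S → fault, frames (F K S)
L → fault, frames (F K S L)
Q → fault, evict F, frames (K S L Q)
K → hit
Q → hit
L → hit
Q → hit
F → fault, evict S, frames (K L Q F)
Q → hit
M → fault, evict K, frames (L F Q M)
F → hit

{F, L, M, Q}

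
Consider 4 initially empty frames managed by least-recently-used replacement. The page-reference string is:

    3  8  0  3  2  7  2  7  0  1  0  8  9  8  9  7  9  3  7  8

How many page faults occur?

3 → miss, frames (3)
8 → miss, frames (3 8)
0 → miss, frames (3 8 0)
3 → hit
2 → miss, frames (8 0 3 2)
7 → miss, evict 8, frames (0 3 2 7)
2 → hit
7 → hit
0 → hit
1 → miss, evict 3, frames (2 7 0 1)
0 → hit
8 → miss, evict 2, frames (7 1 0 8)
9 → miss, evict 7, frames (1 0 8 9)
8 → hit
9 → hit
7 → miss, evict 1, frames (0 8 9 7)
9 → hit
3 → miss, evict 0, frames (8 7 9 3)
7 → hit
8 → hit
Page faults: 10.

10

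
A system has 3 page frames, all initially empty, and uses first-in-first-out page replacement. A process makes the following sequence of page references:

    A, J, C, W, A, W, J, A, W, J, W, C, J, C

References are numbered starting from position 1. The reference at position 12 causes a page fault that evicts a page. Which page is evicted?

pos 1: A -> miss, frames [A]
pos 2: J -> miss, frames [A, J]
pos 3: C -> miss, frames [A, J, C]
pos 4: W -> miss, evict A, frames [J, C, W]
pos 5: A -> miss, evict J, frames [C, W, A]
pos 6: W -> hit
pos 7: J -> miss, evict C, frames [W, A, J]
pos 8: A -> hit
pos 9: W -> hit
pos 10: J -> hit
pos 11: W -> hit
pos 12: C -> miss, evict W, frames [A, J, C]
At position 12, page W is evicted.

W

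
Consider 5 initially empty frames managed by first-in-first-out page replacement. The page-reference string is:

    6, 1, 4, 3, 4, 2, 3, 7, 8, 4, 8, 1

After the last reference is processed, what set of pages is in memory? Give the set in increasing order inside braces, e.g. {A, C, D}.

6: miss, frames {6}
1: miss, frames {6,1}
4: miss, frames {6,1,4}
3: miss, frames {6,1,4,3}
4: hit
2: miss, frames {6,1,4,3,2}
3: hit
7: miss, evict 6, frames {1,4,3,2,7}
8: miss, evict 1, frames {4,3,2,7,8}
4: hit
8: hit
1: miss, evict 4, frames {3,2,7,8,1}

{1, 2, 3, 7, 8}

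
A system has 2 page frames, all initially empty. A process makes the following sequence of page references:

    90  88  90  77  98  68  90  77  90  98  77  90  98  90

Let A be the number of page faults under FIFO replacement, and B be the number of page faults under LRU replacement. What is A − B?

Under FIFO: F F . F F F F F . F . F . . → 9 faults.
Under LRU: F F . F F F F F . F F F F . → 11 faults.
A − B = 9 − 11 = -2.

-2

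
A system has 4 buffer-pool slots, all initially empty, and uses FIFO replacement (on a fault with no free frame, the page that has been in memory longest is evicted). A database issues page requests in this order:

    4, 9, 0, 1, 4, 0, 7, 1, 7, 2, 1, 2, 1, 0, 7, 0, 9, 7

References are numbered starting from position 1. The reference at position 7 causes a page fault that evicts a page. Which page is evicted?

pos 1: 4: fault, frames (4)
pos 2: 9: fault, frames (4 9)
pos 3: 0: fault, frames (4 9 0)
pos 4: 1: fault, frames (4 9 0 1)
pos 5: 4: hit
pos 6: 0: hit
pos 7: 7: fault, evict 4, frames (9 0 1 7)
At position 7, page 4 is evicted.

4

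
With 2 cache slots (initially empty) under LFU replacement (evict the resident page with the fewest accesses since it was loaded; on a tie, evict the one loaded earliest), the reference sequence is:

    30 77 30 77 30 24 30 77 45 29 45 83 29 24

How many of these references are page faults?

30 -> miss, frames {30}
77 -> miss, frames {30,77}
30 -> hit
77 -> hit
30 -> hit
24 -> miss, evict 77, frames {30,24}
30 -> hit
77 -> miss, evict 24, frames {30,77}
45 -> miss, evict 77, frames {30,45}
29 -> miss, evict 45, frames {30,29}
45 -> miss, evict 29, frames {30,45}
83 -> miss, evict 45, frames {30,83}
29 -> miss, evict 83, frames {30,29}
24 -> miss, evict 29, frames {30,24}
Page faults: 10.

10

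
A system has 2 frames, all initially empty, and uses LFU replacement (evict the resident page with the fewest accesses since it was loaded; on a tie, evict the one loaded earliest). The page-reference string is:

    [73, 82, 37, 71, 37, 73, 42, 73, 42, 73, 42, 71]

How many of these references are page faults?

73 -> fault, frames [73]
82 -> fault, frames [73, 82]
37 -> fault, evict 73, frames [82, 37]
71 -> fault, evict 82, frames [37, 71]
37 -> hit
73 -> fault, evict 71, frames [37, 73]
42 -> fault, evict 73, frames [37, 42]
73 -> fault, evict 42, frames [37, 73]
42 -> fault, evict 73, frames [37, 42]
73 -> fault, evict 42, frames [37, 73]
42 -> fault, evict 73, frames [37, 42]
71 -> fault, evict 42, frames [37, 71]
Page faults: 11.

11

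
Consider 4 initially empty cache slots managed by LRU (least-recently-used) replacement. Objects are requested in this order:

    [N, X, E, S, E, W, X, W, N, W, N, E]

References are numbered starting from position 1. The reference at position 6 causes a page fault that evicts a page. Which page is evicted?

pos 1: N: fault, frames {N}
pos 2: X: fault, frames {N,X}
pos 3: E: fault, frames {N,X,E}
pos 4: S: fault, frames {N,X,E,S}
pos 5: E: hit
pos 6: W: fault, evict N, frames {X,S,E,W}
At position 6, page N is evicted.

N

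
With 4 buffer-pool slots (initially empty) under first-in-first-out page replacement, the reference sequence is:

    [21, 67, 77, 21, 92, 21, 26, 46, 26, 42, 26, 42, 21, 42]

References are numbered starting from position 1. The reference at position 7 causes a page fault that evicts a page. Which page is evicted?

21

pos 1: 21 -> miss, frames [21]
pos 2: 67 -> miss, frames [21, 67]
pos 3: 77 -> miss, frames [21, 67, 77]
pos 4: 21 -> hit
pos 5: 92 -> miss, frames [21, 67, 77, 92]
pos 6: 21 -> hit
pos 7: 26 -> miss, evict 21, frames [67, 77, 92, 26]
At position 7, page 21 is evicted.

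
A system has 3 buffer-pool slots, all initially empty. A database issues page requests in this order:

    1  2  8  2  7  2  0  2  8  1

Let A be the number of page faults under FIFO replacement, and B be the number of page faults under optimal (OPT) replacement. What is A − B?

2

Under FIFO: F F F . F . F F F F → 8 faults.
Under OPT: F F F . F . F . . F → 6 faults.
A − B = 8 − 6 = 2.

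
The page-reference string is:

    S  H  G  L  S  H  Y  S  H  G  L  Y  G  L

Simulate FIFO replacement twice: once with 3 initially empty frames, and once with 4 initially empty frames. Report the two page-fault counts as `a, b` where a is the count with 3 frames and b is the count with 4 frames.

9, 10

3 frames: F F F F F F F . . F F . . . → 9 faults.
4 frames: F F F F . . F F F F F F . . → 10 faults.
10 > 9: adding a frame increased faults — Belady's anomaly.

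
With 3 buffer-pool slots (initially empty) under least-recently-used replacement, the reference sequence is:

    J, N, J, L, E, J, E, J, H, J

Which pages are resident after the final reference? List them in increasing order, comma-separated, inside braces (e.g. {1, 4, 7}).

{E, H, J}

J → miss, frames [J]
N → miss, frames [J, N]
J → hit
L → miss, frames [N, J, L]
E → miss, evict N, frames [J, L, E]
J → hit
E → hit
J → hit
H → miss, evict L, frames [E, J, H]
J → hit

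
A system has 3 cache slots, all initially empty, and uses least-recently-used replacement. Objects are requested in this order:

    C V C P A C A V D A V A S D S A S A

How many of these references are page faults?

8

C: miss, frames (C)
V: miss, frames (C V)
C: hit
P: miss, frames (V C P)
A: miss, evict V, frames (C P A)
C: hit
A: hit
V: miss, evict P, frames (C A V)
D: miss, evict C, frames (A V D)
A: hit
V: hit
A: hit
S: miss, evict D, frames (V A S)
D: miss, evict V, frames (A S D)
S: hit
A: hit
S: hit
A: hit
Page faults: 8.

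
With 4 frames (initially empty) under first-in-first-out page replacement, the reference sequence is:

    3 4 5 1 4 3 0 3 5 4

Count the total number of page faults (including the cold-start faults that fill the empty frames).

7

3 -> miss, frames (3)
4 -> miss, frames (3 4)
5 -> miss, frames (3 4 5)
1 -> miss, frames (3 4 5 1)
4 -> hit
3 -> hit
0 -> miss, evict 3, frames (4 5 1 0)
3 -> miss, evict 4, frames (5 1 0 3)
5 -> hit
4 -> miss, evict 5, frames (1 0 3 4)
Page faults: 7.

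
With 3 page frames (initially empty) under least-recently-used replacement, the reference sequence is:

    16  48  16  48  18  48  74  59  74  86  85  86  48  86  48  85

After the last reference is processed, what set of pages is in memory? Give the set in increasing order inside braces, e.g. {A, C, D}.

{48, 85, 86}

16 → fault, frames [16]
48 → fault, frames [16, 48]
16 → hit
48 → hit
18 → fault, frames [16, 48, 18]
48 → hit
74 → fault, evict 16, frames [18, 48, 74]
59 → fault, evict 18, frames [48, 74, 59]
74 → hit
86 → fault, evict 48, frames [59, 74, 86]
85 → fault, evict 59, frames [74, 86, 85]
86 → hit
48 → fault, evict 74, frames [85, 86, 48]
86 → hit
48 → hit
85 → hit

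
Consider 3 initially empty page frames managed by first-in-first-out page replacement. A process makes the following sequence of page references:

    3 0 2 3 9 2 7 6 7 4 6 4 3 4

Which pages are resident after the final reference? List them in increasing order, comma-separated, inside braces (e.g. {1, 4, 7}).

3 → miss, frames [3]
0 → miss, frames [3, 0]
2 → miss, frames [3, 0, 2]
3 → hit
9 → miss, evict 3, frames [0, 2, 9]
2 → hit
7 → miss, evict 0, frames [2, 9, 7]
6 → miss, evict 2, frames [9, 7, 6]
7 → hit
4 → miss, evict 9, frames [7, 6, 4]
6 → hit
4 → hit
3 → miss, evict 7, frames [6, 4, 3]
4 → hit

{3, 4, 6}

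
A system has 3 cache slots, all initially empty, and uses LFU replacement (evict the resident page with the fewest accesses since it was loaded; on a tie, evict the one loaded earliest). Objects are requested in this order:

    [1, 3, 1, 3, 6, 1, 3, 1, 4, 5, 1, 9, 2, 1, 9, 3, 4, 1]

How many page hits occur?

9

1 -> miss, frames [1]
3 -> miss, frames [1, 3]
1 -> hit
3 -> hit
6 -> miss, frames [1, 3, 6]
1 -> hit
3 -> hit
1 -> hit
4 -> miss, evict 6, frames [1, 3, 4]
5 -> miss, evict 4, frames [1, 3, 5]
1 -> hit
9 -> miss, evict 5, frames [1, 3, 9]
2 -> miss, evict 9, frames [1, 3, 2]
1 -> hit
9 -> miss, evict 2, frames [1, 3, 9]
3 -> hit
4 -> miss, evict 9, frames [1, 3, 4]
1 -> hit
Hits: 9.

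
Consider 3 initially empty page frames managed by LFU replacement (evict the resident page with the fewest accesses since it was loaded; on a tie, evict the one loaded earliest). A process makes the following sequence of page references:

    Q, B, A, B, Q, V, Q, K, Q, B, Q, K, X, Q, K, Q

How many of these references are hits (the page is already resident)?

9

Q → fault, frames {Q}
B → fault, frames {Q,B}
A → fault, frames {Q,B,A}
B → hit
Q → hit
V → fault, evict A, frames {Q,B,V}
Q → hit
K → fault, evict V, frames {Q,B,K}
Q → hit
B → hit
Q → hit
K → hit
X → fault, evict K, frames {Q,B,X}
Q → hit
K → fault, evict X, frames {Q,B,K}
Q → hit
Hits: 9.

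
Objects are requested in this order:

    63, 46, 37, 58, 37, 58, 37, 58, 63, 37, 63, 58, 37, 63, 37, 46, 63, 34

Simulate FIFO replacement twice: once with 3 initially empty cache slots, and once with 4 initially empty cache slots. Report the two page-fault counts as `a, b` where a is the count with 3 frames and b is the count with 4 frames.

7, 5

3 frames: F F F F . . . . F . . . . . . F . F → 7 faults.
4 frames: F F F F . . . . . . . . . . . . . F → 5 faults.
5 < 7: adding a frame reduced faults, as is typical.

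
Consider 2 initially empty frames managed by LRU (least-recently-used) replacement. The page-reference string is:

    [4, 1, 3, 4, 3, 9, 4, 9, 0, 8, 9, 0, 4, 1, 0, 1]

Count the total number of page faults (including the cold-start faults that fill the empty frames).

4 -> fault, frames {4}
1 -> fault, frames {4,1}
3 -> fault, evict 4, frames {1,3}
4 -> fault, evict 1, frames {3,4}
3 -> hit
9 -> fault, evict 4, frames {3,9}
4 -> fault, evict 3, frames {9,4}
9 -> hit
0 -> fault, evict 4, frames {9,0}
8 -> fault, evict 9, frames {0,8}
9 -> fault, evict 0, frames {8,9}
0 -> fault, evict 8, frames {9,0}
4 -> fault, evict 9, frames {0,4}
1 -> fault, evict 0, frames {4,1}
0 -> fault, evict 4, frames {1,0}
1 -> hit
Page faults: 13.

13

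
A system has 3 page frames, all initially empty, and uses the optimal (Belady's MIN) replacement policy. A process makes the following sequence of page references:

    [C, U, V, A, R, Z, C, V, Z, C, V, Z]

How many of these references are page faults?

C -> miss, frames {C}
U -> miss, frames {C,U}
V -> miss, frames {C,U,V}
A -> miss, evict U, frames {C,V,A}
R -> miss, evict A, frames {C,V,R}
Z -> miss, evict R, frames {C,V,Z}
C -> hit
V -> hit
Z -> hit
C -> hit
V -> hit
Z -> hit
Page faults: 6.

6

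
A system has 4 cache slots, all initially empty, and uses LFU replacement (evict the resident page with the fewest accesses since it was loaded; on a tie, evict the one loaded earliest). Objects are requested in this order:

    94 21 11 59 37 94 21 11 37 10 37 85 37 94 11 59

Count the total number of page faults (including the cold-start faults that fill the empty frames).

94 → fault, frames [94]
21 → fault, frames [94, 21]
11 → fault, frames [94, 21, 11]
59 → fault, frames [94, 21, 11, 59]
37 → fault, evict 94, frames [21, 11, 59, 37]
94 → fault, evict 21, frames [11, 59, 37, 94]
21 → fault, evict 11, frames [59, 37, 94, 21]
11 → fault, evict 59, frames [37, 94, 21, 11]
37 → hit
10 → fault, evict 94, frames [37, 21, 11, 10]
37 → hit
85 → fault, evict 21, frames [37, 11, 10, 85]
37 → hit
94 → fault, evict 11, frames [37, 10, 85, 94]
11 → fault, evict 10, frames [37, 85, 94, 11]
59 → fault, evict 85, frames [37, 94, 11, 59]
Page faults: 13.

13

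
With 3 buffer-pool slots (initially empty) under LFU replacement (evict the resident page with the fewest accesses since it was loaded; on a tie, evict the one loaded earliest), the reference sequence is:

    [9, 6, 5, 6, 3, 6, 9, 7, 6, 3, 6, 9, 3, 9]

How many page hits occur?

6

9: fault, frames {9}
6: fault, frames {9,6}
5: fault, frames {9,6,5}
6: hit
3: fault, evict 9, frames {6,5,3}
6: hit
9: fault, evict 5, frames {6,3,9}
7: fault, evict 3, frames {6,9,7}
6: hit
3: fault, evict 9, frames {6,7,3}
6: hit
9: fault, evict 7, frames {6,3,9}
3: hit
9: hit
Hits: 6.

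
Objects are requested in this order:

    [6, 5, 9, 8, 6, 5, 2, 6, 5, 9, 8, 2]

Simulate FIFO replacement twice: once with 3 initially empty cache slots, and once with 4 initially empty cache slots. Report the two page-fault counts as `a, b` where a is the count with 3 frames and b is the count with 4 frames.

3 frames: F F F F F F F . . F F . → 9 faults.
4 frames: F F F F . . F F F F F F → 10 faults.
10 > 9: adding a frame increased faults — Belady's anomaly.

9, 10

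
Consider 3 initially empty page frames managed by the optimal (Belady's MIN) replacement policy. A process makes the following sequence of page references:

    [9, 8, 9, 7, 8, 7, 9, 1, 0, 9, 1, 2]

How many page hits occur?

6

9 -> miss, frames {9}
8 -> miss, frames {9,8}
9 -> hit
7 -> miss, frames {9,8,7}
8 -> hit
7 -> hit
9 -> hit
1 -> miss, evict 7, frames {9,8,1}
0 -> miss, evict 8, frames {9,1,0}
9 -> hit
1 -> hit
2 -> miss, evict 0, frames {9,1,2}
Hits: 6.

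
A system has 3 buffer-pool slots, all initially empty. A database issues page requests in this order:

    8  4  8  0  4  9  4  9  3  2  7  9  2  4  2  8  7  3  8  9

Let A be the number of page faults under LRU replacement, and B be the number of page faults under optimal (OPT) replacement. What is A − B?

Under LRU: F F . F . F . . F F F F . F . F F F . F → 13 faults.
Under OPT: F F . F . F . . F F F . . F . F . F . F → 11 faults.
A − B = 13 − 11 = 2.

2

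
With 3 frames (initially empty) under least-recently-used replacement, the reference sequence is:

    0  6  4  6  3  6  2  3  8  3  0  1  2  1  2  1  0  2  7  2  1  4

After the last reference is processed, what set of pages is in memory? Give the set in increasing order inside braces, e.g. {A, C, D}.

0: fault, frames (0)
6: fault, frames (0 6)
4: fault, frames (0 6 4)
6: hit
3: fault, evict 0, frames (4 6 3)
6: hit
2: fault, evict 4, frames (3 6 2)
3: hit
8: fault, evict 6, frames (2 3 8)
3: hit
0: fault, evict 2, frames (8 3 0)
1: fault, evict 8, frames (3 0 1)
2: fault, evict 3, frames (0 1 2)
1: hit
2: hit
1: hit
0: hit
2: hit
7: fault, evict 1, frames (0 2 7)
2: hit
1: fault, evict 0, frames (7 2 1)
4: fault, evict 7, frames (2 1 4)

{1, 2, 4}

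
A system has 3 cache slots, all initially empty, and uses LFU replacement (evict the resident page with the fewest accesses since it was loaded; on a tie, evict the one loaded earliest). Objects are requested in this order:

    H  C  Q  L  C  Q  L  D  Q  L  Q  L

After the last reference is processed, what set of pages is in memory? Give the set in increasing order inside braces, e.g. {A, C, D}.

H: miss, frames [H]
C: miss, frames [H, C]
Q: miss, frames [H, C, Q]
L: miss, evict H, frames [C, Q, L]
C: hit
Q: hit
L: hit
D: miss, evict C, frames [Q, L, D]
Q: hit
L: hit
Q: hit
L: hit

{D, L, Q}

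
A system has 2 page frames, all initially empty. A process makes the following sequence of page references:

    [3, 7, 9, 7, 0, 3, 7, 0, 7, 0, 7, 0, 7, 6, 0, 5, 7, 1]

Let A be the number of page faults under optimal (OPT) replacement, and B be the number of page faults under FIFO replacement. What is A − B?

Under OPT: F F F . F F . F . . . . . F . F F F → 10 faults.
Under FIFO: F F F . F F F F . . . . . F . F F F → 11 faults.
A − B = 10 − 11 = -1.

-1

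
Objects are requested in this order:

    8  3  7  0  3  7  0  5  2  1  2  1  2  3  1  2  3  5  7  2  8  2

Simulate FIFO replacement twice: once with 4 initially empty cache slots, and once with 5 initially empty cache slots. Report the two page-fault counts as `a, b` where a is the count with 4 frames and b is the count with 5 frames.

11, 10

4 frames: F F F F . . . F F F . . . F . . . . F . F F → 11 faults.
5 frames: F F F F . . . F F F . . . F . . . . F . F . → 10 faults.
10 < 11: adding a frame reduced faults, as is typical.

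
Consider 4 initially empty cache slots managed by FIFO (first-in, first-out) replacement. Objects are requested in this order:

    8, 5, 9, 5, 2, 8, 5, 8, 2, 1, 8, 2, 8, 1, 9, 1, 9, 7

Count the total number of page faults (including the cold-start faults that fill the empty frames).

8: fault, frames {8}
5: fault, frames {8,5}
9: fault, frames {8,5,9}
5: hit
2: fault, frames {8,5,9,2}
8: hit
5: hit
8: hit
2: hit
1: fault, evict 8, frames {5,9,2,1}
8: fault, evict 5, frames {9,2,1,8}
2: hit
8: hit
1: hit
9: hit
1: hit
9: hit
7: fault, evict 9, frames {2,1,8,7}
Page faults: 7.

7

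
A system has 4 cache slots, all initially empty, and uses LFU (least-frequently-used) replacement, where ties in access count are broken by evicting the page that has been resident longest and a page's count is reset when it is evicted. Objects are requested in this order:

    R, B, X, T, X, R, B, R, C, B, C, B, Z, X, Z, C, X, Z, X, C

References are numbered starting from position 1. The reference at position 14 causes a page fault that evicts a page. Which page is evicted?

Z

pos 1: R -> fault, frames (R)
pos 2: B -> fault, frames (R B)
pos 3: X -> fault, frames (R B X)
pos 4: T -> fault, frames (R B X T)
pos 5: X -> hit
pos 6: R -> hit
pos 7: B -> hit
pos 8: R -> hit
pos 9: C -> fault, evict T, frames (R B X C)
pos 10: B -> hit
pos 11: C -> hit
pos 12: B -> hit
pos 13: Z -> fault, evict X, frames (R B C Z)
pos 14: X -> fault, evict Z, frames (R B C X)
At position 14, page Z is evicted.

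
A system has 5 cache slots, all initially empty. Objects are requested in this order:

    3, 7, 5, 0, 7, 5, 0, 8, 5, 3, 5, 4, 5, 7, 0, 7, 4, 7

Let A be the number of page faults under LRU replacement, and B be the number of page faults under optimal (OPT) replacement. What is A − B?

2

Under LRU: F F F F . . . F . . . F . F F . . . → 8 faults.
Under OPT: F F F F . . . F . . . F . . . . . . → 6 faults.
A − B = 8 − 6 = 2.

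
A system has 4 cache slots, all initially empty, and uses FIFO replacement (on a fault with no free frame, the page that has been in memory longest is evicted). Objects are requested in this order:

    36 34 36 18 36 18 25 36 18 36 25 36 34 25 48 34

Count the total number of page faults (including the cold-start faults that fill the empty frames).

36: miss, frames [36]
34: miss, frames [36, 34]
36: hit
18: miss, frames [36, 34, 18]
36: hit
18: hit
25: miss, frames [36, 34, 18, 25]
36: hit
18: hit
36: hit
25: hit
36: hit
34: hit
25: hit
48: miss, evict 36, frames [34, 18, 25, 48]
34: hit
Page faults: 5.

5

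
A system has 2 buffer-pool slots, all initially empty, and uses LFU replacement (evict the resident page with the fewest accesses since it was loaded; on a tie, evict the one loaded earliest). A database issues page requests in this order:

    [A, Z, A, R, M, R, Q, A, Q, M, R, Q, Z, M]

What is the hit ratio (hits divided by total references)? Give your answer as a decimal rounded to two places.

A -> miss, frames [A]
Z -> miss, frames [A, Z]
A -> hit
R -> miss, evict Z, frames [A, R]
M -> miss, evict R, frames [A, M]
R -> miss, evict M, frames [A, R]
Q -> miss, evict R, frames [A, Q]
A -> hit
Q -> hit
M -> miss, evict Q, frames [A, M]
R -> miss, evict M, frames [A, R]
Q -> miss, evict R, frames [A, Q]
Z -> miss, evict Q, frames [A, Z]
M -> miss, evict Z, frames [A, M]
Hits: 3 of 14 references → 3/14 = 0.2143.

0.21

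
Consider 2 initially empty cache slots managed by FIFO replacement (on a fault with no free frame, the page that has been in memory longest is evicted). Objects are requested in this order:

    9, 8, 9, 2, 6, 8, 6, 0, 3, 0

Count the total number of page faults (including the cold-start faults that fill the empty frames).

7

9 → miss, frames {9}
8 → miss, frames {9,8}
9 → hit
2 → miss, evict 9, frames {8,2}
6 → miss, evict 8, frames {2,6}
8 → miss, evict 2, frames {6,8}
6 → hit
0 → miss, evict 6, frames {8,0}
3 → miss, evict 8, frames {0,3}
0 → hit
Page faults: 7.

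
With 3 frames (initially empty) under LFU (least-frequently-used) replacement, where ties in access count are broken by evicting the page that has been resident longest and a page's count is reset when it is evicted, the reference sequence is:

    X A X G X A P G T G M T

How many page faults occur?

X: fault, frames [X]
A: fault, frames [X, A]
X: hit
G: fault, frames [X, A, G]
X: hit
A: hit
P: fault, evict G, frames [X, A, P]
G: fault, evict P, frames [X, A, G]
T: fault, evict G, frames [X, A, T]
G: fault, evict T, frames [X, A, G]
M: fault, evict G, frames [X, A, M]
T: fault, evict M, frames [X, A, T]
Page faults: 9.

9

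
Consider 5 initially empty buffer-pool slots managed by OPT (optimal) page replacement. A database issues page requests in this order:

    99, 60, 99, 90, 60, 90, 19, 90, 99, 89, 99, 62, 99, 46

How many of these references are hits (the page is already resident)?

99 -> fault, frames {99}
60 -> fault, frames {99,60}
99 -> hit
90 -> fault, frames {99,60,90}
60 -> hit
90 -> hit
19 -> fault, frames {99,60,90,19}
90 -> hit
99 -> hit
89 -> fault, frames {99,60,90,19,89}
99 -> hit
62 -> fault, evict 89, frames {99,60,90,19,62}
99 -> hit
46 -> fault, evict 62, frames {99,60,90,19,46}
Hits: 7.

7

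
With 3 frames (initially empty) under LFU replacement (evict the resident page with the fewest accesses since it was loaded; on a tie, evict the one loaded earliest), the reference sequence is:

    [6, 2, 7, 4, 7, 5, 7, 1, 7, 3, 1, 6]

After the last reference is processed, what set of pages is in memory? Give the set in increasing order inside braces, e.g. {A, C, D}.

6 → miss, frames [6]
2 → miss, frames [6, 2]
7 → miss, frames [6, 2, 7]
4 → miss, evict 6, frames [2, 7, 4]
7 → hit
5 → miss, evict 2, frames [7, 4, 5]
7 → hit
1 → miss, evict 4, frames [7, 5, 1]
7 → hit
3 → miss, evict 5, frames [7, 1, 3]
1 → hit
6 → miss, evict 3, frames [7, 1, 6]

{1, 6, 7}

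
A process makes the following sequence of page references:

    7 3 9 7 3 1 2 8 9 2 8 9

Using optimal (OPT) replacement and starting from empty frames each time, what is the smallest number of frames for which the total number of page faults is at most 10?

f=1: 12 faults
f=2: 9 faults
f=3: 6 faults
f=4: 6 faults
f=5: 6 faults
f=6: 6 faults
Smallest f with faults ≤ 10 is 2.

2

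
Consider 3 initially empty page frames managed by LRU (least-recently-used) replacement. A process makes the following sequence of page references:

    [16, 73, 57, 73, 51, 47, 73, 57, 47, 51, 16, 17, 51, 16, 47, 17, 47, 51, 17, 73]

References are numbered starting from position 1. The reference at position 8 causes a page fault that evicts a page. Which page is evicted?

51

pos 1: 16 -> miss, frames (16)
pos 2: 73 -> miss, frames (16 73)
pos 3: 57 -> miss, frames (16 73 57)
pos 4: 73 -> hit
pos 5: 51 -> miss, evict 16, frames (57 73 51)
pos 6: 47 -> miss, evict 57, frames (73 51 47)
pos 7: 73 -> hit
pos 8: 57 -> miss, evict 51, frames (47 73 57)
At position 8, page 51 is evicted.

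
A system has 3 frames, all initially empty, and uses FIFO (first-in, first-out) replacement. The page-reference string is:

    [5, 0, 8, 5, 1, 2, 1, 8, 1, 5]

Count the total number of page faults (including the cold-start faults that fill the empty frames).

5 -> fault, frames [5]
0 -> fault, frames [5, 0]
8 -> fault, frames [5, 0, 8]
5 -> hit
1 -> fault, evict 5, frames [0, 8, 1]
2 -> fault, evict 0, frames [8, 1, 2]
1 -> hit
8 -> hit
1 -> hit
5 -> fault, evict 8, frames [1, 2, 5]
Page faults: 6.

6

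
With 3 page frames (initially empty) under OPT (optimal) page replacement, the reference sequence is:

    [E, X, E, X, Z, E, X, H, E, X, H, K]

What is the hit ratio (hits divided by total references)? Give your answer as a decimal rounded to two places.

E: fault, frames [E]
X: fault, frames [E, X]
E: hit
X: hit
Z: fault, frames [E, X, Z]
E: hit
X: hit
H: fault, evict Z, frames [E, X, H]
E: hit
X: hit
H: hit
K: fault, evict H, frames [E, X, K]
Hits: 7 of 12 references → 7/12 = 0.5833.

0.58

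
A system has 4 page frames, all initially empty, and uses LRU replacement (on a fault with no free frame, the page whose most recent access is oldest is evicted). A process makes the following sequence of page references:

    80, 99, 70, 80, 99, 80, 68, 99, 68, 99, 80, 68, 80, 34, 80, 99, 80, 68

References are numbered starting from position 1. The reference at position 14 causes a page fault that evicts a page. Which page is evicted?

70

pos 1: 80 -> miss, frames (80)
pos 2: 99 -> miss, frames (80 99)
pos 3: 70 -> miss, frames (80 99 70)
pos 4: 80 -> hit
pos 5: 99 -> hit
pos 6: 80 -> hit
pos 7: 68 -> miss, frames (70 99 80 68)
pos 8: 99 -> hit
pos 9: 68 -> hit
pos 10: 99 -> hit
pos 11: 80 -> hit
pos 12: 68 -> hit
pos 13: 80 -> hit
pos 14: 34 -> miss, evict 70, frames (99 68 80 34)
At position 14, page 70 is evicted.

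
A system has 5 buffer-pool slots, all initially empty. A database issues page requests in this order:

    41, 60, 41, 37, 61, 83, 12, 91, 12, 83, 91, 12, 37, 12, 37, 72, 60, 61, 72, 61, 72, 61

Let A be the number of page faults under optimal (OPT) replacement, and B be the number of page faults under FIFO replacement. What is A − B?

-1

Under OPT: F F . F F F F F . . . . . . . F . F . . . . → 9 faults.
Under FIFO: F F . F F F F F . . . . . . . F F F . . . . → 10 faults.
A − B = 9 − 10 = -1.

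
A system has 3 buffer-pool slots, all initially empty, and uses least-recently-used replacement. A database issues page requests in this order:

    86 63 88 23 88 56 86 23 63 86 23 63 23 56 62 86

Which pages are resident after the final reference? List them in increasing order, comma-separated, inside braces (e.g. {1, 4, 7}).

{56, 62, 86}

86 → miss, frames (86)
63 → miss, frames (86 63)
88 → miss, frames (86 63 88)
23 → miss, evict 86, frames (63 88 23)
88 → hit
56 → miss, evict 63, frames (23 88 56)
86 → miss, evict 23, frames (88 56 86)
23 → miss, evict 88, frames (56 86 23)
63 → miss, evict 56, frames (86 23 63)
86 → hit
23 → hit
63 → hit
23 → hit
56 → miss, evict 86, frames (63 23 56)
62 → miss, evict 63, frames (23 56 62)
86 → miss, evict 23, frames (56 62 86)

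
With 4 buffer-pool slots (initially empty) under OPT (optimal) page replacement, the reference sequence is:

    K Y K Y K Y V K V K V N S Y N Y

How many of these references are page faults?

5

K → miss, frames [K]
Y → miss, frames [K, Y]
K → hit
Y → hit
K → hit
Y → hit
V → miss, frames [K, Y, V]
K → hit
V → hit
K → hit
V → hit
N → miss, frames [K, Y, V, N]
S → miss, evict V, frames [K, Y, N, S]
Y → hit
N → hit
Y → hit
Page faults: 5.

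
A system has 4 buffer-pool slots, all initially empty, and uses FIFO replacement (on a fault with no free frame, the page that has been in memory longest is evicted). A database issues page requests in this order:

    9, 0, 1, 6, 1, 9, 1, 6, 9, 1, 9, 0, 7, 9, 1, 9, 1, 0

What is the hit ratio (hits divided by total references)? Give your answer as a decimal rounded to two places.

9: miss, frames [9]
0: miss, frames [9, 0]
1: miss, frames [9, 0, 1]
6: miss, frames [9, 0, 1, 6]
1: hit
9: hit
1: hit
6: hit
9: hit
1: hit
9: hit
0: hit
7: miss, evict 9, frames [0, 1, 6, 7]
9: miss, evict 0, frames [1, 6, 7, 9]
1: hit
9: hit
1: hit
0: miss, evict 1, frames [6, 7, 9, 0]
Hits: 11 of 18 references → 11/18 = 0.6111.

0.61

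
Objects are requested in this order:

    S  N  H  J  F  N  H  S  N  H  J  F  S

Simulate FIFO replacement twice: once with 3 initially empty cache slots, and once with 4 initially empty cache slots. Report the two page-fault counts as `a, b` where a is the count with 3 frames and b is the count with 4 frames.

3 frames: F F F F F F F F . . F F . → 10 faults.
4 frames: F F F F F . . F F F F F F → 11 faults.
11 > 10: adding a frame increased faults — Belady's anomaly.

10, 11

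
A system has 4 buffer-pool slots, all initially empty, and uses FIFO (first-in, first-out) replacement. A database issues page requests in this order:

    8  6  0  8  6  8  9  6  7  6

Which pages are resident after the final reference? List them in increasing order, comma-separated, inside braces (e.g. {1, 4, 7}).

8: miss, frames {8}
6: miss, frames {8,6}
0: miss, frames {8,6,0}
8: hit
6: hit
8: hit
9: miss, frames {8,6,0,9}
6: hit
7: miss, evict 8, frames {6,0,9,7}
6: hit

{0, 6, 7, 9}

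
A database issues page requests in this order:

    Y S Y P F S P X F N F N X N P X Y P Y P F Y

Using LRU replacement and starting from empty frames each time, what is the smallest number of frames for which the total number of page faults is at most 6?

6

f=1: 22 faults
f=2: 16 faults
f=3: 11 faults
f=4: 8 faults
f=5: 7 faults
f=6: 6 faults
Smallest f with faults ≤ 6 is 6.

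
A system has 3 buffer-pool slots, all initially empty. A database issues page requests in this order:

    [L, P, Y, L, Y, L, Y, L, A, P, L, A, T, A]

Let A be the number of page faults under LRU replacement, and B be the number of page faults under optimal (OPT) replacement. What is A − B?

Under LRU: F F F . . . . . F F . . F . → 6 faults.
Under OPT: F F F . . . . . F . . . F . → 5 faults.
A − B = 6 − 5 = 1.

1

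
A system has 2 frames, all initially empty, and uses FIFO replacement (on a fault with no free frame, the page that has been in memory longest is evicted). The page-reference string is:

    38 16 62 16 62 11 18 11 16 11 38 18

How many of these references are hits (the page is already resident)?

3

38 → miss, frames (38)
16 → miss, frames (38 16)
62 → miss, evict 38, frames (16 62)
16 → hit
62 → hit
11 → miss, evict 16, frames (62 11)
18 → miss, evict 62, frames (11 18)
11 → hit
16 → miss, evict 11, frames (18 16)
11 → miss, evict 18, frames (16 11)
38 → miss, evict 16, frames (11 38)
18 → miss, evict 11, frames (38 18)
Hits: 3.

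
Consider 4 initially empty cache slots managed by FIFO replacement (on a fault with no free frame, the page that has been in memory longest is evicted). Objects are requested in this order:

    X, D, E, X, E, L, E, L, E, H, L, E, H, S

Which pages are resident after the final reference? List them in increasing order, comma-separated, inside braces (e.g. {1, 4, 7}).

{E, H, L, S}

X → miss, frames [X]
D → miss, frames [X, D]
E → miss, frames [X, D, E]
X → hit
E → hit
L → miss, frames [X, D, E, L]
E → hit
L → hit
E → hit
H → miss, evict X, frames [D, E, L, H]
L → hit
E → hit
H → hit
S → miss, evict D, frames [E, L, H, S]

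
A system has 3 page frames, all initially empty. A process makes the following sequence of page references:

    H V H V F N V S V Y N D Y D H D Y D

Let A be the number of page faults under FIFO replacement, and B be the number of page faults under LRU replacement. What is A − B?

Under FIFO: F F . . F F . F F F F F . . F . F . → 11 faults.
Under LRU: F F . . F F . F . F F F . . F . . . → 9 faults.
A − B = 11 − 9 = 2.

2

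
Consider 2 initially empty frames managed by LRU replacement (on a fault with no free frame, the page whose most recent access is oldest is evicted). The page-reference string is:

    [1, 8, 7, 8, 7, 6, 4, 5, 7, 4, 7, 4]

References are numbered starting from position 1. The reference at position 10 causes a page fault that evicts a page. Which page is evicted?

pos 1: 1 -> fault, frames (1)
pos 2: 8 -> fault, frames (1 8)
pos 3: 7 -> fault, evict 1, frames (8 7)
pos 4: 8 -> hit
pos 5: 7 -> hit
pos 6: 6 -> fault, evict 8, frames (7 6)
pos 7: 4 -> fault, evict 7, frames (6 4)
pos 8: 5 -> fault, evict 6, frames (4 5)
pos 9: 7 -> fault, evict 4, frames (5 7)
pos 10: 4 -> fault, evict 5, frames (7 4)
At position 10, page 5 is evicted.

5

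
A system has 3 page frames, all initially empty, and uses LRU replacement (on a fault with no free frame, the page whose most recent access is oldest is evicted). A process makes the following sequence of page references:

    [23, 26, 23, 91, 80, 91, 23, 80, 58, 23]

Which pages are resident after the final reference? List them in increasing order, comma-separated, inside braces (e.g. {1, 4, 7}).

{23, 58, 80}

23 → miss, frames [23]
26 → miss, frames [23, 26]
23 → hit
91 → miss, frames [26, 23, 91]
80 → miss, evict 26, frames [23, 91, 80]
91 → hit
23 → hit
80 → hit
58 → miss, evict 91, frames [23, 80, 58]
23 → hit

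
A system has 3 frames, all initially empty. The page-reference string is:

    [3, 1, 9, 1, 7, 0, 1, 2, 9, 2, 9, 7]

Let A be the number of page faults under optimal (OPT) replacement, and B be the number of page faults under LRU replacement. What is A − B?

Under OPT: F F F . F F . F . . . F → 7 faults.
Under LRU: F F F . F F . F F . . F → 8 faults.
A − B = 7 − 8 = -1.

-1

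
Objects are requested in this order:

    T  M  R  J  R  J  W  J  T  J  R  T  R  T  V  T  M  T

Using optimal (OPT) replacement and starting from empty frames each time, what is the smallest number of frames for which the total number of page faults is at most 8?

f=1: 18 faults
f=2: 9 faults
f=3: 8 faults
f=4: 7 faults
f=5: 6 faults
f=6: 6 faults
Smallest f with faults ≤ 8 is 3.

3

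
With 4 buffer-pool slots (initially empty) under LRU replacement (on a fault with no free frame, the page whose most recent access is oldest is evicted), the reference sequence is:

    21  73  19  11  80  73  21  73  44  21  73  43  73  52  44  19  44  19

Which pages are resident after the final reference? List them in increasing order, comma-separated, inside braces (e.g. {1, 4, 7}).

21 -> miss, frames [21]
73 -> miss, frames [21, 73]
19 -> miss, frames [21, 73, 19]
11 -> miss, frames [21, 73, 19, 11]
80 -> miss, evict 21, frames [73, 19, 11, 80]
73 -> hit
21 -> miss, evict 19, frames [11, 80, 73, 21]
73 -> hit
44 -> miss, evict 11, frames [80, 21, 73, 44]
21 -> hit
73 -> hit
43 -> miss, evict 80, frames [44, 21, 73, 43]
73 -> hit
52 -> miss, evict 44, frames [21, 43, 73, 52]
44 -> miss, evict 21, frames [43, 73, 52, 44]
19 -> miss, evict 43, frames [73, 52, 44, 19]
44 -> hit
19 -> hit

{19, 44, 52, 73}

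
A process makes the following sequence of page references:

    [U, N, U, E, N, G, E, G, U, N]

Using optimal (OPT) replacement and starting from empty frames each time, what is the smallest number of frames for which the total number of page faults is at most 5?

f=1: 10 faults
f=2: 6 faults
f=3: 5 faults
f=4: 4 faults
Smallest f with faults ≤ 5 is 3.

3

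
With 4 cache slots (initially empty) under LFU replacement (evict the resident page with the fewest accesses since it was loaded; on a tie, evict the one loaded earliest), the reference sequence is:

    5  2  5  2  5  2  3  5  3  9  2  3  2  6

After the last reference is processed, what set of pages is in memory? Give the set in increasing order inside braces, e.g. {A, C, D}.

{2, 3, 5, 6}

5: miss, frames (5)
2: miss, frames (5 2)
5: hit
2: hit
5: hit
2: hit
3: miss, frames (5 2 3)
5: hit
3: hit
9: miss, frames (5 2 3 9)
2: hit
3: hit
2: hit
6: miss, evict 9, frames (5 2 3 6)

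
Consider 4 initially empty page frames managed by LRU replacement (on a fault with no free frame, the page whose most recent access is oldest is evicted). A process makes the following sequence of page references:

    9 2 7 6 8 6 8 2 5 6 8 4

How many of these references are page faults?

7

9: miss, frames [9]
2: miss, frames [9, 2]
7: miss, frames [9, 2, 7]
6: miss, frames [9, 2, 7, 6]
8: miss, evict 9, frames [2, 7, 6, 8]
6: hit
8: hit
2: hit
5: miss, evict 7, frames [6, 8, 2, 5]
6: hit
8: hit
4: miss, evict 2, frames [5, 6, 8, 4]
Page faults: 7.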